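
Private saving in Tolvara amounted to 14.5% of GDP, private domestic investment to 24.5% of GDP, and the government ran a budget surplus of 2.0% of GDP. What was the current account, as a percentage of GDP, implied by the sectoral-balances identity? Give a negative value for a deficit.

-8.0

By the sectoral-balances identity, CA = (S_private - I) + (T - G).
Private balance = 14.5 - 24.5 = -10.0
Government balance (T - G) = 2.0
CA = -10.0 + 2.0 = -8.0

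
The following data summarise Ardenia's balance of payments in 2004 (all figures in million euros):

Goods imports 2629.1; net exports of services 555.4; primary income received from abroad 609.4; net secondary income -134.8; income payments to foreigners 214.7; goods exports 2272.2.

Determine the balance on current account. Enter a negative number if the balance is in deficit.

Goods balance = 2272.2 - 2629.1 = -356.9
Services balance = 555.4
Trade balance (goods + services) = -356.9 + 555.4 = 198.5
Net primary income = 609.4 - 214.7 = 394.7
Net secondary income = -134.8
Current account = 198.5 + 394.7 + (-134.8) = 458.4

458.4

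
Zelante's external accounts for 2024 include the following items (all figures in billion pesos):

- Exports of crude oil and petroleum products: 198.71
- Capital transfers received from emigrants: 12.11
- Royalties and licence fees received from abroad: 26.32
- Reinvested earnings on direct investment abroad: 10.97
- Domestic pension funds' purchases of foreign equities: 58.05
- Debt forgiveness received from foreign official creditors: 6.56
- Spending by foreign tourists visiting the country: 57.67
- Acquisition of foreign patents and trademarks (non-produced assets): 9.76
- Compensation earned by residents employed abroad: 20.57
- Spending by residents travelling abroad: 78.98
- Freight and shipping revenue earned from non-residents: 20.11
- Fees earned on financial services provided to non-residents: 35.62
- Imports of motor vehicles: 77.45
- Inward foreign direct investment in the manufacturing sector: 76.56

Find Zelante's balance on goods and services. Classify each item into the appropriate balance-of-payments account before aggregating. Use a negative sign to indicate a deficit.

182.00

Goods: -77.45 + 198.71 = 121.26
Services: 35.62 + 57.67 - 78.98 + 26.32 + 20.11 = 60.74
Trade balance = 121.26 + 60.74 = 182.00
(Excluded from the trade balance — capital account: capital transfers received from emigrants 12.11, debt forgiveness received from foreign official creditors 6.56, acquisition of foreign patents and trademarks (non-produced assets) 9.76; primary income: reinvested earnings on direct investment abroad 10.97, compensation earned by residents employed abroad 20.57; financial account: domestic pension funds' purchases of foreign equities 58.05, inward foreign direct investment in the manufacturing sector 76.56.)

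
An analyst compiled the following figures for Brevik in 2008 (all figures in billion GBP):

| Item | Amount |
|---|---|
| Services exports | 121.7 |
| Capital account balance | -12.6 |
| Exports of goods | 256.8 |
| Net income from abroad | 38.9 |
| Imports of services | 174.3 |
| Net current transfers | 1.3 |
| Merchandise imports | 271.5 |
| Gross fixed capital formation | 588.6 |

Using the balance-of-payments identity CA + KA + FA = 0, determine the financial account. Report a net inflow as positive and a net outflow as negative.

39.7

Goods balance = 256.8 - 271.5 = -14.7
Services balance = 121.7 - 174.3 = -52.6
Trade balance (goods + services) = -14.7 + (-52.6) = -67.3
Net primary income = 38.9
Net secondary income = 1.3
Current account = -67.3 + 38.9 + 1.3 = -27.1
Financial account = -(-27.1 + (-12.6)) = 39.7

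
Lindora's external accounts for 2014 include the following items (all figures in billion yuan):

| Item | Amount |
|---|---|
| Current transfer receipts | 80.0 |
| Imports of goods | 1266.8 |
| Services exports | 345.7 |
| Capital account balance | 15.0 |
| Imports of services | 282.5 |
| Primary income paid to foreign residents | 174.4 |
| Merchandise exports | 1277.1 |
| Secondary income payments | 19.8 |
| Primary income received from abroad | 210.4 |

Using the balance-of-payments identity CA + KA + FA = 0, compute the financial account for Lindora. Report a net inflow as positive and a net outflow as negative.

-184.7

Goods balance = 1277.1 - 1266.8 = 10.3
Services balance = 345.7 - 282.5 = 63.2
Trade balance (goods + services) = 10.3 + 63.2 = 73.5
Net primary income = 210.4 - 174.4 = 36.0
Net secondary income = 80.0 - 19.8 = 60.2
Current account = 73.5 + 36.0 + 60.2 = 169.7
Financial account = -(169.7 + 15.0) = -184.7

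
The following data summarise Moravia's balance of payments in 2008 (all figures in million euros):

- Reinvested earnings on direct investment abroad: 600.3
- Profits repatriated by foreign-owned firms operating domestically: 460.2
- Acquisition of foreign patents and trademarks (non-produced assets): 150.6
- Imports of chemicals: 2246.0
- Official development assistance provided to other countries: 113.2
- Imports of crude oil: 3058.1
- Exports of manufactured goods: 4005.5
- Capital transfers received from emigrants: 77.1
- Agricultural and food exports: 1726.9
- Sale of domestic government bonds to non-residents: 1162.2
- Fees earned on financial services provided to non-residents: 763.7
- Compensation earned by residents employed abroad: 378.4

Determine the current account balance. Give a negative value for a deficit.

1597.3

Goods: 1726.9 + 4005.5 - 3058.1 - 2246.0 = 428.3
Services: 763.7
Primary income: 378.4 + 600.3 - 460.2 = 518.5
Secondary income: -113.2
Current account = 428.3 + 763.7 + 518.5 + (-113.2) = 1597.3
(Excluded from the current account — capital account: acquisition of foreign patents and trademarks (non-produced assets) 150.6, capital transfers received from emigrants 77.1; financial account: sale of domestic government bonds to non-residents 1162.2.)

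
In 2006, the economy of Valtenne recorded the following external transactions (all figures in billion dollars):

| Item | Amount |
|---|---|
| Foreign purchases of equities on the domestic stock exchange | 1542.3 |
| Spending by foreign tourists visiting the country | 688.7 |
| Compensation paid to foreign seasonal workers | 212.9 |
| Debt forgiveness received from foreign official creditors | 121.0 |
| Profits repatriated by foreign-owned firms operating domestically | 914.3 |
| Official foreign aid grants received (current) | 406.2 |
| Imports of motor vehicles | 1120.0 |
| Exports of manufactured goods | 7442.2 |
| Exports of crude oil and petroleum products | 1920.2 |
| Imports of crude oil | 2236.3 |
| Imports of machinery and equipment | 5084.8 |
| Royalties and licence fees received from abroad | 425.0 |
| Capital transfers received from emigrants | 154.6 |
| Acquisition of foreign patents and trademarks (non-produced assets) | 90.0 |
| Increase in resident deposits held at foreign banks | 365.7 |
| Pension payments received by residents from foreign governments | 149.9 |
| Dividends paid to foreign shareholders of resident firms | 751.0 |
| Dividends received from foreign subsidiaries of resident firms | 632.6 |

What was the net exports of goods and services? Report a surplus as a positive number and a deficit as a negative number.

2035.0

Goods: 1920.2 - 1120.0 + 7442.2 - 2236.3 - 5084.8 = 921.3
Services: 425.0 + 688.7 = 1113.7
Trade balance = 921.3 + 1113.7 = 2035.0
(Excluded from the trade balance — financial account: foreign purchases of equities on the domestic stock exchange 1542.3, increase in resident deposits held at foreign banks 365.7; primary income: compensation paid to foreign seasonal workers 212.9, profits repatriated by foreign-owned firms operating domestically 914.3, dividends paid to foreign shareholders of resident firms 751.0, dividends received from foreign subsidiaries of resident firms 632.6; capital account: debt forgiveness received from foreign official creditors 121.0, capital transfers received from emigrants 154.6, acquisition of foreign patents and trademarks (non-produced assets) 90.0; secondary income: official foreign aid grants received (current) 406.2, pension payments received by residents from foreign governments 149.9.)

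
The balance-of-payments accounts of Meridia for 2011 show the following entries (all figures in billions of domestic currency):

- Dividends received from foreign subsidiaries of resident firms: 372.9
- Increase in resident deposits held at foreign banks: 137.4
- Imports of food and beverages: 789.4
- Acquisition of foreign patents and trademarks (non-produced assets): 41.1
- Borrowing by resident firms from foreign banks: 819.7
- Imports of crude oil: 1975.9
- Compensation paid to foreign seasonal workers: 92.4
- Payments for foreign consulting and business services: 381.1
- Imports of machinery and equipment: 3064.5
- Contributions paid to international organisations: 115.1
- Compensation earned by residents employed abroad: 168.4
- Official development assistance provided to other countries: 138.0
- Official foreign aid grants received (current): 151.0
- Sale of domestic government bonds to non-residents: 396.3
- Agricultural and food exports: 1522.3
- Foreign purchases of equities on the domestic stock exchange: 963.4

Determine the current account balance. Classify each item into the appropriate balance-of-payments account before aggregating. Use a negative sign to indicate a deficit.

Goods: -789.4 + 1522.3 - 1975.9 - 3064.5 = -4307.5
Services: -381.1
Primary income: -92.4 + 372.9 + 168.4 = 448.9
Secondary income: -138.0 + 151.0 - 115.1 = -102.1
Current account = (-4307.5) + (-381.1) + 448.9 + (-102.1) = -4341.8
(Excluded from the current account — financial account: increase in resident deposits held at foreign banks 137.4, borrowing by resident firms from foreign banks 819.7, sale of domestic government bonds to non-residents 396.3, foreign purchases of equities on the domestic stock exchange 963.4; capital account: acquisition of foreign patents and trademarks (non-produced assets) 41.1.)

-4341.8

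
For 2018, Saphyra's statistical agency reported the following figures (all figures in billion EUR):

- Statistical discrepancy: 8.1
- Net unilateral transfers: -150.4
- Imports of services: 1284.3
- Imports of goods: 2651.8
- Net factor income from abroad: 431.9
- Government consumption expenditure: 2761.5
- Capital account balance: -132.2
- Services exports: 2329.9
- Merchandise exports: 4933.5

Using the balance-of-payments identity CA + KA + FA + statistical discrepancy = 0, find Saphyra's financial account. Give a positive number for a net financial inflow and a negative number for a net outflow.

Goods balance = 4933.5 - 2651.8 = 2281.7
Services balance = 2329.9 - 1284.3 = 1045.6
Trade balance (goods + services) = 2281.7 + 1045.6 = 3327.3
Net primary income = 431.9
Net secondary income = -150.4
Current account = 3327.3 + 431.9 + (-150.4) = 3608.8
Financial account = -(3608.8 + (-132.2) + 8.1) = -3484.7

-3484.7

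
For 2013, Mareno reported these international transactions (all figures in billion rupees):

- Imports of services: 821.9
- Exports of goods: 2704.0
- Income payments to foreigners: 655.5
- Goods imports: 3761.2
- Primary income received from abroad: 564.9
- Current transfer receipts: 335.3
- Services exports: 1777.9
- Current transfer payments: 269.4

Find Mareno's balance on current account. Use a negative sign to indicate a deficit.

Goods balance = 2704.0 - 3761.2 = -1057.2
Services balance = 1777.9 - 821.9 = 956.0
Trade balance (goods + services) = -1057.2 + 956.0 = -101.2
Net primary income = 564.9 - 655.5 = -90.6
Net secondary income = 335.3 - 269.4 = 65.9
Current account = -101.2 + (-90.6) + 65.9 = -125.9

-125.9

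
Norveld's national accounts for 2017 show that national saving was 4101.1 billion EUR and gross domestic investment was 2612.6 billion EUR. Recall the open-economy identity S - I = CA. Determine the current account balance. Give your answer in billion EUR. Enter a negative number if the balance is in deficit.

1488.5

CA = S - I = 4101.1 - 2612.6 = 1488.5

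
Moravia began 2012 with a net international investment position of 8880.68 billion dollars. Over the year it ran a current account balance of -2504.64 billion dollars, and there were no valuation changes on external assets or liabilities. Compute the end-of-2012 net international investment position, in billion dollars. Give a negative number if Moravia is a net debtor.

With no valuation effects, change in NIIP = current account = -2504.64
End-of-year NIIP = 8880.68 + (-2504.64) = 6376.04

6376.04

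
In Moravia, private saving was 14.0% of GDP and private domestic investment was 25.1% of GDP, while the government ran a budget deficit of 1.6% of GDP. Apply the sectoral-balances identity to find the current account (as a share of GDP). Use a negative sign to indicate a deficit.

By the sectoral-balances identity, CA = (S_private - I) + (T - G).
Private balance = 14.0 - 25.1 = -11.1
Government balance (T - G) = -1.6
CA = -11.1 + (-1.6) = -12.7

-12.7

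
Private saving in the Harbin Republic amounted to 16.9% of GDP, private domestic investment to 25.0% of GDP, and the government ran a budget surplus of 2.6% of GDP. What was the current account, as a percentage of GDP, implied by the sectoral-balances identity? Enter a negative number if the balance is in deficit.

By the sectoral-balances identity, CA = (S_private - I) + (T - G).
Private balance = 16.9 - 25.0 = -8.1
Government balance (T - G) = 2.6
CA = -8.1 + 2.6 = -5.5

-5.5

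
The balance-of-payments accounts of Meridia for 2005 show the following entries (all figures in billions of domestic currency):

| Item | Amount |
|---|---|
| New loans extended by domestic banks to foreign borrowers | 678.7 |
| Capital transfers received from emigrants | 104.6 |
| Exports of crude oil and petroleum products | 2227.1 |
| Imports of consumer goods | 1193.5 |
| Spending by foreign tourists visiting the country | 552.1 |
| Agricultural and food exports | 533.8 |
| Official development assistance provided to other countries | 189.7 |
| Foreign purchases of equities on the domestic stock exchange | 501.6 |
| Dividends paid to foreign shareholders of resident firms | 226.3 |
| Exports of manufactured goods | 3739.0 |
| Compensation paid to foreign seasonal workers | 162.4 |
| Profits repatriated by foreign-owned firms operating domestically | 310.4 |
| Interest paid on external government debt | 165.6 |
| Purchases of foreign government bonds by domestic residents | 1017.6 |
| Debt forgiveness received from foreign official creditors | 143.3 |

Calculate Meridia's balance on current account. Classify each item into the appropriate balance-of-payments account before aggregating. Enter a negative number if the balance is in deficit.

4804.1

Goods: 3739.0 + 2227.1 + 533.8 - 1193.5 = 5306.4
Services: 552.1
Primary income: -310.4 - 165.6 - 226.3 - 162.4 = -864.7
Secondary income: -189.7
Current account = 5306.4 + 552.1 + (-864.7) + (-189.7) = 4804.1
(Excluded from the current account — financial account: new loans extended by domestic banks to foreign borrowers 678.7, foreign purchases of equities on the domestic stock exchange 501.6, purchases of foreign government bonds by domestic residents 1017.6; capital account: capital transfers received from emigrants 104.6, debt forgiveness received from foreign official creditors 143.3.)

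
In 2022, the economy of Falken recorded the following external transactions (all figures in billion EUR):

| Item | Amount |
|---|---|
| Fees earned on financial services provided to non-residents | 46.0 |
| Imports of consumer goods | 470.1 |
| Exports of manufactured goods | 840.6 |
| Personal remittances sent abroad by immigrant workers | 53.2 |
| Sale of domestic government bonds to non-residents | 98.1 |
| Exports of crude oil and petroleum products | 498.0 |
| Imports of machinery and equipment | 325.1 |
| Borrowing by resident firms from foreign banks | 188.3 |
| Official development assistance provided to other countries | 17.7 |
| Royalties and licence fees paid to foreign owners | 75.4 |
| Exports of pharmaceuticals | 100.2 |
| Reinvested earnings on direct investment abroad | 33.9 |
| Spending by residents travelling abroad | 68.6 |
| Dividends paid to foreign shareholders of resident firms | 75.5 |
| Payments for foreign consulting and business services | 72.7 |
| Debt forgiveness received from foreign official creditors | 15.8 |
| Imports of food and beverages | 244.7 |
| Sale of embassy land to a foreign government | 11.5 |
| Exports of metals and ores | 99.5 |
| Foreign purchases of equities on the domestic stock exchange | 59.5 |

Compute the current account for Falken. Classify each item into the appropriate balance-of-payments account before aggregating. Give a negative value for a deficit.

Goods: -470.1 + 100.2 + 99.5 + 840.6 + 498.0 - 325.1 - 244.7 = 498.4
Services: 46.0 - 68.6 - 72.7 - 75.4 = -170.7
Primary income: -75.5 + 33.9 = -41.6
Secondary income: -53.2 - 17.7 = -70.9
Current account = 498.4 + (-170.7) + (-41.6) + (-70.9) = 215.2
(Excluded from the current account — financial account: sale of domestic government bonds to non-residents 98.1, borrowing by resident firms from foreign banks 188.3, foreign purchases of equities on the domestic stock exchange 59.5; capital account: debt forgiveness received from foreign official creditors 15.8, sale of embassy land to a foreign government 11.5.)

215.2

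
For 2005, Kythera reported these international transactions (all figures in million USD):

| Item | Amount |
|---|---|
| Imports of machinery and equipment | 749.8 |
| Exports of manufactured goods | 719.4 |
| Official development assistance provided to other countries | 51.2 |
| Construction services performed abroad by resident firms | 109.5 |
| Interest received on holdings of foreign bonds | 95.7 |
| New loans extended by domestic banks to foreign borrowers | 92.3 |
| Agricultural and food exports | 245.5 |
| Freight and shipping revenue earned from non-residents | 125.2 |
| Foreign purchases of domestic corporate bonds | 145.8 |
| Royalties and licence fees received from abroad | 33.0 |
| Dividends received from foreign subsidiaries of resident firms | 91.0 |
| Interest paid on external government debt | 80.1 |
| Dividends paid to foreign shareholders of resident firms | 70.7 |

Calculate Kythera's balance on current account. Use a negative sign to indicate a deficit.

467.5

Goods: 719.4 + 245.5 - 749.8 = 215.1
Services: 33.0 + 125.2 + 109.5 = 267.7
Primary income: -80.1 + 91.0 + 95.7 - 70.7 = 35.9
Secondary income: -51.2
Current account = 215.1 + 267.7 + 35.9 + (-51.2) = 467.5
(Excluded from the current account — financial account: new loans extended by domestic banks to foreign borrowers 92.3, foreign purchases of domestic corporate bonds 145.8.)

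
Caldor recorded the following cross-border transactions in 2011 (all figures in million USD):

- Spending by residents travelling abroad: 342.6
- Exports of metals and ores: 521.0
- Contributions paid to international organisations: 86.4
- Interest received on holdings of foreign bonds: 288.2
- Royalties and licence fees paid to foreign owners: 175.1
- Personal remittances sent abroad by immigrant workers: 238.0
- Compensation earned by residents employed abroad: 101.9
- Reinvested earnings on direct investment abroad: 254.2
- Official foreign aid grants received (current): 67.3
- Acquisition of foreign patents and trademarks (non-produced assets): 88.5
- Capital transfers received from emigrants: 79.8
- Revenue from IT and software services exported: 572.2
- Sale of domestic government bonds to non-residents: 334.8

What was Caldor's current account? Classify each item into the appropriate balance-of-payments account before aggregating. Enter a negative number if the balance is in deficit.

962.7

Goods: 521.0
Services: -175.1 - 342.6 + 572.2 = 54.5
Primary income: 254.2 + 288.2 + 101.9 = 644.3
Secondary income: 67.3 - 238.0 - 86.4 = -257.1
Current account = 521.0 + 54.5 + 644.3 + (-257.1) = 962.7
(Excluded from the current account — capital account: acquisition of foreign patents and trademarks (non-produced assets) 88.5, capital transfers received from emigrants 79.8; financial account: sale of domestic government bonds to non-residents 334.8.)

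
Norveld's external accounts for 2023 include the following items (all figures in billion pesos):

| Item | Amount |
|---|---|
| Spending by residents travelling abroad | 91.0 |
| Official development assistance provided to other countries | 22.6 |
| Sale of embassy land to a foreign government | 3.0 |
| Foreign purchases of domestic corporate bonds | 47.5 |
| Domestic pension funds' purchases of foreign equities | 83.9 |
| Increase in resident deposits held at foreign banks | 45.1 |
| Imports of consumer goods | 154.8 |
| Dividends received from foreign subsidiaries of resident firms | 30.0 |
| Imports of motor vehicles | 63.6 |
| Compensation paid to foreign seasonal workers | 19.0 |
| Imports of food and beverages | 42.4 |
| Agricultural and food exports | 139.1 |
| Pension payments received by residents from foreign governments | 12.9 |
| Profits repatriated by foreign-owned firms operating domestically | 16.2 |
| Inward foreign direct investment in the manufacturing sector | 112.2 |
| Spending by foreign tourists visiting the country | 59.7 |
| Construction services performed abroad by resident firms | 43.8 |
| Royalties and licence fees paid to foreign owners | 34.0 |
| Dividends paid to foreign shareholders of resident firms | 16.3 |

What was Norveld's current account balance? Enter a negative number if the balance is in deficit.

-174.4

Goods: -63.6 + 139.1 - 42.4 - 154.8 = -121.7
Services: 59.7 - 34.0 + 43.8 - 91.0 = -21.5
Primary income: -16.3 - 16.2 + 30.0 - 19.0 = -21.5
Secondary income: 12.9 - 22.6 = -9.7
Current account = (-121.7) + (-21.5) + (-21.5) + (-9.7) = -174.4
(Excluded from the current account — capital account: sale of embassy land to a foreign government 3.0; financial account: foreign purchases of domestic corporate bonds 47.5, domestic pension funds' purchases of foreign equities 83.9, increase in resident deposits held at foreign banks 45.1, inward foreign direct investment in the manufacturing sector 112.2.)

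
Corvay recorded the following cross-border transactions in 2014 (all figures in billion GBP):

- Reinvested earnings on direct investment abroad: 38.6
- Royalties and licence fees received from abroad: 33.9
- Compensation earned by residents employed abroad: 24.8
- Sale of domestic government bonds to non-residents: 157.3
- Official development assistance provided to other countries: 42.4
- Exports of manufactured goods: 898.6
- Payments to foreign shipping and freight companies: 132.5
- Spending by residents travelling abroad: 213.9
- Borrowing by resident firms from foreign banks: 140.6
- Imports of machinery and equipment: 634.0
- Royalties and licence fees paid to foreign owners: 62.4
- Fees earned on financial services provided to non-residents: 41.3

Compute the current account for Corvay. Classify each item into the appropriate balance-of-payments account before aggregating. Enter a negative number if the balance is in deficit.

-48.0

Goods: 898.6 - 634.0 = 264.6
Services: -213.9 + 41.3 - 132.5 - 62.4 + 33.9 = -333.6
Primary income: 24.8 + 38.6 = 63.4
Secondary income: -42.4
Current account = 264.6 + (-333.6) + 63.4 + (-42.4) = -48.0
(Excluded from the current account — financial account: sale of domestic government bonds to non-residents 157.3, borrowing by resident firms from foreign banks 140.6.)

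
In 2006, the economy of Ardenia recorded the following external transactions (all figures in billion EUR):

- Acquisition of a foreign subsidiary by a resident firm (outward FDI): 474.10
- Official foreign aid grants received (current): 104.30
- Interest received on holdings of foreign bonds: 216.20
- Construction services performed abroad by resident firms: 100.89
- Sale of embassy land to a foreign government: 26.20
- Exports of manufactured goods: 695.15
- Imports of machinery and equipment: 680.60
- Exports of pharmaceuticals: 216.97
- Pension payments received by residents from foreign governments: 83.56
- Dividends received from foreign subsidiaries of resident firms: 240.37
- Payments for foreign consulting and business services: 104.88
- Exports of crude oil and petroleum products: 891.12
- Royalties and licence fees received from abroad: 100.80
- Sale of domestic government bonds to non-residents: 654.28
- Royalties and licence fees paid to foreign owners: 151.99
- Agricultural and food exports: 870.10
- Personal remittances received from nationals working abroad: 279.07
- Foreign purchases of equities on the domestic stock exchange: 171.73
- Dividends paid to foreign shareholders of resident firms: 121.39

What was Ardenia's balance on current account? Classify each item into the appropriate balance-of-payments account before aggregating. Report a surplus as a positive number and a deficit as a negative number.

2739.67

Goods: 695.15 + 216.97 - 680.60 + 870.10 + 891.12 = 1992.74
Services: 100.89 - 151.99 - 104.88 + 100.80 = -55.18
Primary income: 240.37 + 216.20 - 121.39 = 335.18
Secondary income: 279.07 + 104.30 + 83.56 = 466.93
Current account = 1992.74 + (-55.18) + 335.18 + 466.93 = 2739.67
(Excluded from the current account — financial account: acquisition of a foreign subsidiary by a resident firm (outward FDI) 474.10, sale of domestic government bonds to non-residents 654.28, foreign purchases of equities on the domestic stock exchange 171.73; capital account: sale of embassy land to a foreign government 26.20.)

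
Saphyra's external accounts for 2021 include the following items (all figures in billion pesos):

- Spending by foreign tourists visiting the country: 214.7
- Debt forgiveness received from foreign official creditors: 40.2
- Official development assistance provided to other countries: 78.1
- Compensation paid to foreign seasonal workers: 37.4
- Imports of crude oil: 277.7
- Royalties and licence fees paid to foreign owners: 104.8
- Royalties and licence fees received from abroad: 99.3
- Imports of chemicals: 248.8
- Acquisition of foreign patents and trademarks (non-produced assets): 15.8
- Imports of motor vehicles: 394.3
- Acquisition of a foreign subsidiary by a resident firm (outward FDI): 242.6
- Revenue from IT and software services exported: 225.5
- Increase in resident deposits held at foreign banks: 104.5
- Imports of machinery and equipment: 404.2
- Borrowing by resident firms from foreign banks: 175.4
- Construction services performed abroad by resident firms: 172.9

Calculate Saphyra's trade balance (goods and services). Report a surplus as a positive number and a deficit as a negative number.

-717.4

Goods: -248.8 - 394.3 - 277.7 - 404.2 = -1325.0
Services: -104.8 + 214.7 + 225.5 + 172.9 + 99.3 = 607.6
Trade balance = -1325.0 + 607.6 = -717.4
(Excluded from the trade balance — capital account: debt forgiveness received from foreign official creditors 40.2, acquisition of foreign patents and trademarks (non-produced assets) 15.8; secondary income: official development assistance provided to other countries 78.1; primary income: compensation paid to foreign seasonal workers 37.4; financial account: acquisition of a foreign subsidiary by a resident firm (outward FDI) 242.6, increase in resident deposits held at foreign banks 104.5, borrowing by resident firms from foreign banks 175.4.)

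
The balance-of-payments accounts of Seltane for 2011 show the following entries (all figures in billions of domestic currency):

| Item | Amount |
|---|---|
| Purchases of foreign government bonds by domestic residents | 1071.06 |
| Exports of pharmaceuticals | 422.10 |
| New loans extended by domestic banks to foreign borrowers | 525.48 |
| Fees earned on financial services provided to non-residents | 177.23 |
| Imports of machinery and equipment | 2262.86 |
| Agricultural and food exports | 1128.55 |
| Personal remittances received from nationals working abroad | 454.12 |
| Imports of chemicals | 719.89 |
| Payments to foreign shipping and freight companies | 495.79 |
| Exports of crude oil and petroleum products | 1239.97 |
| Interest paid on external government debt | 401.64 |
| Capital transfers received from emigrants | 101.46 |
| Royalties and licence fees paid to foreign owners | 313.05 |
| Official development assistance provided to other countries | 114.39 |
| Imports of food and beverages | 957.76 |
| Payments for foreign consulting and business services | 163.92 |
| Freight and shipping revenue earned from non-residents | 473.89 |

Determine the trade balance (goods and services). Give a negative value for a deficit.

-1471.53

Goods: -957.76 + 422.10 - 2262.86 + 1128.55 + 1239.97 - 719.89 = -1149.89
Services: -163.92 - 313.05 + 473.89 + 177.23 - 495.79 = -321.64
Trade balance = -1149.89 + (-321.64) = -1471.53
(Excluded from the trade balance — financial account: purchases of foreign government bonds by domestic residents 1071.06, new loans extended by domestic banks to foreign borrowers 525.48; secondary income: personal remittances received from nationals working abroad 454.12, official development assistance provided to other countries 114.39; primary income: interest paid on external government debt 401.64; capital account: capital transfers received from emigrants 101.46.)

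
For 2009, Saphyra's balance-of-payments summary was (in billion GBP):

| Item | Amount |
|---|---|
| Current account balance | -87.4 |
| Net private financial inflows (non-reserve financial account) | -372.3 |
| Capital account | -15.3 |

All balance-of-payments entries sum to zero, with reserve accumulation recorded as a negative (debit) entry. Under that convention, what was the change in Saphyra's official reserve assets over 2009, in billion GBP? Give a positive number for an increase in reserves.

Official reserve transactions balance = -((-87.4) + (-15.3) + (-372.3)) = 475.0
An accumulation of reserves is recorded as a debit (negative entry), so the change in the stock of reserves is the negative of that balance.
Change in official reserves = -(475.0) = -475.0

-475.0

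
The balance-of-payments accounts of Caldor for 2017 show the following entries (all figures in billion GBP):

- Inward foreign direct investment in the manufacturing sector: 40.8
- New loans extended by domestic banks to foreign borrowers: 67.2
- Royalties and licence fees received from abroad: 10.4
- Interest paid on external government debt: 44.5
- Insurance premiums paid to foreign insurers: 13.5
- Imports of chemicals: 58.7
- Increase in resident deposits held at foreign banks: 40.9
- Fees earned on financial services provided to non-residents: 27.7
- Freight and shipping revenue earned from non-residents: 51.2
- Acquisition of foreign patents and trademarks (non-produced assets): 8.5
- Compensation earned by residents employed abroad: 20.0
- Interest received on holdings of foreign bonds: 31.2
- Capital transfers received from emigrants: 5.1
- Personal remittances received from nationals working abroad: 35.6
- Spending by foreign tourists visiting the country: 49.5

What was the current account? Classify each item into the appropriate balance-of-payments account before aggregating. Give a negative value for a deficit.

Goods: -58.7
Services: 49.5 + 51.2 + 27.7 - 13.5 + 10.4 = 125.3
Primary income: 31.2 - 44.5 + 20.0 = 6.7
Secondary income: 35.6
Current account = (-58.7) + 125.3 + 6.7 + 35.6 = 108.9
(Excluded from the current account — financial account: inward foreign direct investment in the manufacturing sector 40.8, new loans extended by domestic banks to foreign borrowers 67.2, increase in resident deposits held at foreign banks 40.9; capital account: acquisition of foreign patents and trademarks (non-produced assets) 8.5, capital transfers received from emigrants 5.1.)

108.9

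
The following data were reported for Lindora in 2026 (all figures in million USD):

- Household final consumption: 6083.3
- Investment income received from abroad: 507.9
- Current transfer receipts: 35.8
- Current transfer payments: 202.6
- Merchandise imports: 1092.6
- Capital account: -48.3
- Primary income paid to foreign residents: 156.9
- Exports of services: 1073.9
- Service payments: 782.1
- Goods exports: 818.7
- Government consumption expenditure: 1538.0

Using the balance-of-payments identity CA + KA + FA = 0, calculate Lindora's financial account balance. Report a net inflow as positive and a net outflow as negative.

-153.8

Goods balance = 818.7 - 1092.6 = -273.9
Services balance = 1073.9 - 782.1 = 291.8
Trade balance (goods + services) = -273.9 + 291.8 = 17.9
Net primary income = 507.9 - 156.9 = 351.0
Net secondary income = 35.8 - 202.6 = -166.8
Current account = 17.9 + 351.0 + (-166.8) = 202.1
Financial account = -(202.1 + (-48.3)) = -153.8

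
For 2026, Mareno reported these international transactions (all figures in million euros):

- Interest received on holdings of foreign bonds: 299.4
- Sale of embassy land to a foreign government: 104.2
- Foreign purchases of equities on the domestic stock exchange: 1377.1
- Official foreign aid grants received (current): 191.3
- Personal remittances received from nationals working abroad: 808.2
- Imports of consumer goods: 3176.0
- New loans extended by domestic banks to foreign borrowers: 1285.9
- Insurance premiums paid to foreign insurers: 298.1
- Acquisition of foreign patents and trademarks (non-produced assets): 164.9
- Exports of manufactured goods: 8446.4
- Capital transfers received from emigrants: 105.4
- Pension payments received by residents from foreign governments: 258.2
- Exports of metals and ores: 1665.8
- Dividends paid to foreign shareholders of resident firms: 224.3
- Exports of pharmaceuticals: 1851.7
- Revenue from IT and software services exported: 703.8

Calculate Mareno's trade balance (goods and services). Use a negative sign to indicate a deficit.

Goods: 1665.8 + 8446.4 + 1851.7 - 3176.0 = 8787.9
Services: 703.8 - 298.1 = 405.7
Trade balance = 8787.9 + 405.7 = 9193.6
(Excluded from the trade balance — primary income: interest received on holdings of foreign bonds 299.4, dividends paid to foreign shareholders of resident firms 224.3; capital account: sale of embassy land to a foreign government 104.2, acquisition of foreign patents and trademarks (non-produced assets) 164.9, capital transfers received from emigrants 105.4; financial account: foreign purchases of equities on the domestic stock exchange 1377.1, new loans extended by domestic banks to foreign borrowers 1285.9; secondary income: official foreign aid grants received (current) 191.3, personal remittances received from nationals working abroad 808.2, pension payments received by residents from foreign governments 258.2.)

9193.6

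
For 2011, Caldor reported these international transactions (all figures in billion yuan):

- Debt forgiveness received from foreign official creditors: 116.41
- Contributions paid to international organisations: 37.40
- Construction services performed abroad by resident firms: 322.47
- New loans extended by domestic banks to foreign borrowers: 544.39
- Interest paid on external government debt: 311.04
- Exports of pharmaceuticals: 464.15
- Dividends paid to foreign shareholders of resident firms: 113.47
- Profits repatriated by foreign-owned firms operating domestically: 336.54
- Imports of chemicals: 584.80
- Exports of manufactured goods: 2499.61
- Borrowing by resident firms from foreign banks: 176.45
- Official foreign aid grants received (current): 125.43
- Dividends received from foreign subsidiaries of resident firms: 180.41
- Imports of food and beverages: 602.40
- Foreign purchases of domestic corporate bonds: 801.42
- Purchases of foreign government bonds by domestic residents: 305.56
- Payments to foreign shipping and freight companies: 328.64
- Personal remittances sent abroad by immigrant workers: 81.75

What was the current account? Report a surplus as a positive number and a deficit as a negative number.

1196.03

Goods: 464.15 + 2499.61 - 584.80 - 602.40 = 1776.56
Services: 322.47 - 328.64 = -6.17
Primary income: -336.54 - 311.04 + 180.41 - 113.47 = -580.64
Secondary income: -37.40 + 125.43 - 81.75 = 6.28
Current account = 1776.56 + (-6.17) + (-580.64) + 6.28 = 1196.03
(Excluded from the current account — capital account: debt forgiveness received from foreign official creditors 116.41; financial account: new loans extended by domestic banks to foreign borrowers 544.39, borrowing by resident firms from foreign banks 176.45, foreign purchases of domestic corporate bonds 801.42, purchases of foreign government bonds by domestic residents 305.56.)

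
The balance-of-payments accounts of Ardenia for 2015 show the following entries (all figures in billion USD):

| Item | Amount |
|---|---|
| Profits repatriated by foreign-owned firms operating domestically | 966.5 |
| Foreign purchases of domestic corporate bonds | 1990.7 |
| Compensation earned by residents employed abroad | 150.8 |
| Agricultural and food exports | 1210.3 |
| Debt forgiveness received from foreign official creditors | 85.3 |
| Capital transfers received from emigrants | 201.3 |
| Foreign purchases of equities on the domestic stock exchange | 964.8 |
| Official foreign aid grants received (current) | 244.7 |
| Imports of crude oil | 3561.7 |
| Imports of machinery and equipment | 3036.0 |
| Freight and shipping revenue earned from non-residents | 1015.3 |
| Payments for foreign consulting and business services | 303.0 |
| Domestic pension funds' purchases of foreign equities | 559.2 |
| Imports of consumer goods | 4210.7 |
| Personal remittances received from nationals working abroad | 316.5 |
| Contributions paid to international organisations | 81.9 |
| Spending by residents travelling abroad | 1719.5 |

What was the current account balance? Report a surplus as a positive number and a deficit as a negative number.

-10941.7

Goods: -3036.0 - 4210.7 - 3561.7 + 1210.3 = -9598.1
Services: -1719.5 + 1015.3 - 303.0 = -1007.2
Primary income: 150.8 - 966.5 = -815.7
Secondary income: -81.9 + 244.7 + 316.5 = 479.3
Current account = (-9598.1) + (-1007.2) + (-815.7) + 479.3 = -10941.7
(Excluded from the current account — financial account: foreign purchases of domestic corporate bonds 1990.7, foreign purchases of equities on the domestic stock exchange 964.8, domestic pension funds' purchases of foreign equities 559.2; capital account: debt forgiveness received from foreign official creditors 85.3, capital transfers received from emigrants 201.3.)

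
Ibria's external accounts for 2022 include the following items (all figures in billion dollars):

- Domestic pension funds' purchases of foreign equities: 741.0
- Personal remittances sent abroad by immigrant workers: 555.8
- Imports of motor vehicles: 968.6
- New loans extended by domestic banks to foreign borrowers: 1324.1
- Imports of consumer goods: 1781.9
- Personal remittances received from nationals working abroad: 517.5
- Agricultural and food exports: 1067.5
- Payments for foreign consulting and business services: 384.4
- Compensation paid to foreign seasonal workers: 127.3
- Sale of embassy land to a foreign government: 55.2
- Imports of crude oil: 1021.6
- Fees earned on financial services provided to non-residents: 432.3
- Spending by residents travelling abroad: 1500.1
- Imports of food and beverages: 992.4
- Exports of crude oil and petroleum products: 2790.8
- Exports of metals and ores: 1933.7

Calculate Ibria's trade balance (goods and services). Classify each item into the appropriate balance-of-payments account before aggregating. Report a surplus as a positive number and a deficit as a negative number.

-424.7

Goods: -992.4 - 1021.6 - 968.6 + 2790.8 - 1781.9 + 1067.5 + 1933.7 = 1027.5
Services: -1500.1 + 432.3 - 384.4 = -1452.2
Trade balance = 1027.5 + (-1452.2) = -424.7
(Excluded from the trade balance — financial account: domestic pension funds' purchases of foreign equities 741.0, new loans extended by domestic banks to foreign borrowers 1324.1; secondary income: personal remittances sent abroad by immigrant workers 555.8, personal remittances received from nationals working abroad 517.5; primary income: compensation paid to foreign seasonal workers 127.3; capital account: sale of embassy land to a foreign government 55.2.)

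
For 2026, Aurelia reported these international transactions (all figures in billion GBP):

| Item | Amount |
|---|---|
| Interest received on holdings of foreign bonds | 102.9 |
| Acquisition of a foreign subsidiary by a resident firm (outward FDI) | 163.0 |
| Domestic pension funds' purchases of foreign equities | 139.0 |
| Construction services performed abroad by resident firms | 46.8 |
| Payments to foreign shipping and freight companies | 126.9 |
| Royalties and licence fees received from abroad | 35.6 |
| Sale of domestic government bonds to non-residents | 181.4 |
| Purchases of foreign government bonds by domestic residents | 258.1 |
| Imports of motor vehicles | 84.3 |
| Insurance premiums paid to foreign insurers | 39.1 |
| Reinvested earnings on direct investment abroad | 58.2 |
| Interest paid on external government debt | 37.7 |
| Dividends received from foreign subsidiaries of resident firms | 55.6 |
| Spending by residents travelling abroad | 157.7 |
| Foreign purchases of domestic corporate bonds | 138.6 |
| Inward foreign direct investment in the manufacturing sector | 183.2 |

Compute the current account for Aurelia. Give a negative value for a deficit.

Goods: -84.3
Services: -126.9 + 35.6 - 39.1 + 46.8 - 157.7 = -241.3
Primary income: 58.2 + 102.9 + 55.6 - 37.7 = 179.0
Current account = (-84.3) + (-241.3) + 179.0 = -146.6
(Excluded from the current account — financial account: acquisition of a foreign subsidiary by a resident firm (outward FDI) 163.0, domestic pension funds' purchases of foreign equities 139.0, sale of domestic government bonds to non-residents 181.4, purchases of foreign government bonds by domestic residents 258.1, foreign purchases of domestic corporate bonds 138.6, inward foreign direct investment in the manufacturing sector 183.2.)

-146.6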